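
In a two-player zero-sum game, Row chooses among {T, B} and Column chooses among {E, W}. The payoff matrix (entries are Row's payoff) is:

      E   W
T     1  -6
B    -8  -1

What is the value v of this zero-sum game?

Row minima: T → -6, B → -8; maximin = -6.
Column maxima: E → 1, W → -1; minimax = -1.
-6 ≠ -1, so there is no saddle point; optimal play is mixed.
Let Row play T with probability p. Expected payoff against E: 1p + (-8)(1−p) = 9p − 8; against W: (-6)p + (-1)(1−p) = −5p − 1.
Setting these equal: 9p − 8 = −5p − 1 ⇒ 14p = 7 ⇒ p = 1/2, and the value is (9)·(1/2) − 8 = -7/2.
For Column: with q = P(E), equating T's and B's payoffs gives 7q − 6 = −7q − 1 ⇒ q = 5/14.

-7/2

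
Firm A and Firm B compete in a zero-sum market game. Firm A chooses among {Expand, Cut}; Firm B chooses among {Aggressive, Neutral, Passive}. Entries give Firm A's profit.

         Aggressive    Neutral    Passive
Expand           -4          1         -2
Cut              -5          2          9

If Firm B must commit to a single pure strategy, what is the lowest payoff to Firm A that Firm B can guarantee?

Column maxima: Aggressive → -4, Neutral → 2, Passive → 9.
The smallest of these is -4.

-4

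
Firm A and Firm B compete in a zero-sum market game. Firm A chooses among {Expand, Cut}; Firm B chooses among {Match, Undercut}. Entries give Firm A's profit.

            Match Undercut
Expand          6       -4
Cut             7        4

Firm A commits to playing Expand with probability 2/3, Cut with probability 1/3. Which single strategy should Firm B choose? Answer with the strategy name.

Undercut

If Firm B plays Match, Firm A's expected payoff is (2/3)·6 + (1/3)·7 = 19/3.
If Firm B plays Undercut, Firm A's expected payoff is (2/3)·(-4) + (1/3)·4 = -4/3.
Firm B minimizes Firm A's payoff; the smallest is -4/3, so the best response is Undercut.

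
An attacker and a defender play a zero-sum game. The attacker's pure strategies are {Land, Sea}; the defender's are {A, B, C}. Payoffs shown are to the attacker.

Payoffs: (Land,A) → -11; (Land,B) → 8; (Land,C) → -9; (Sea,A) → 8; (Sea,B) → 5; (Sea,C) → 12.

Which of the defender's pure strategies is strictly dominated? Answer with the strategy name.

C

A holds the attacker's payoff strictly below C in every row: -11 < -9, 8 < 12.
So C is strictly dominated for the defender.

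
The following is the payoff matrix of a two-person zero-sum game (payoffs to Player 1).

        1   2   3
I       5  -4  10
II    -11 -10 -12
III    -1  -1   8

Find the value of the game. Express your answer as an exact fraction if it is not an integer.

Row minima: I → -4, II → -12, III → -1; maximin = -1.
Column maxima: 1 → 5, 2 → -1, 3 → 10; minimax = -1.
Since maximin = minimax = -1, there is a saddle point and the value is -1.

-1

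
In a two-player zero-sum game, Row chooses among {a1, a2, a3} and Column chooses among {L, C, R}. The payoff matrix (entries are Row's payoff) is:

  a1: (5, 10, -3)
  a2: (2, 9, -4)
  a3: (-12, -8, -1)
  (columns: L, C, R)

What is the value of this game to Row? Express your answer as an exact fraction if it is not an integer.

-41/19

Row minima: a1 → -3, a2 → -4, a3 → -12; maximin = -3.
Column maxima: L → 5, C → 10, R → -1; minimax = -1.
-3 ≠ -1, so there is no saddle point; optimal play is mixed.
a2 is strictly dominated by a1, so Row never plays it.
C is strictly dominated by L (it gives Row strictly more in every row), so Column never plays it.
On the remaining 2×2 (a1, a3 vs L, R):
Let Row play a1 with probability p. Expected payoff against L: 5p + (-12)(1−p) = 17p − 12; against R: (-3)p + (-1)(1−p) = −2p − 1.
Setting these equal: 17p − 12 = −2p − 1 ⇒ 19p = 11 ⇒ p = 11/19, and the value is (17)·(11/19) − 12 = -41/19.
For Column: with q = P(L), equating a1's and a3's payoffs gives 8q − 3 = −11q − 1 ⇒ q = 2/19.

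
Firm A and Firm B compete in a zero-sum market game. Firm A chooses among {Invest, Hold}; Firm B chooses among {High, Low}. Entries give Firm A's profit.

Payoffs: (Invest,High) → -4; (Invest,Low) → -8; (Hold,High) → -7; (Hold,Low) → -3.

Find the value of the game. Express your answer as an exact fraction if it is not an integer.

-11/2

Row minima: Invest → -8, Hold → -7; maximin = -7.
Column maxima: High → -4, Low → -3; minimax = -4.
-7 ≠ -4, so there is no saddle point; optimal play is mixed.
Let Firm A play Invest with probability p. Expected payoff against High: (-4)p + (-7)(1−p) = 3p − 7; against Low: (-8)p + (-3)(1−p) = −5p − 3.
Setting these equal: 3p − 7 = −5p − 3 ⇒ 8p = 4 ⇒ p = 1/2, and the value is (3)·(1/2) − 7 = -11/2.
For Firm B: with q = P(High), equating Invest's and Hold's payoffs gives 4q − 8 = −4q − 3 ⇒ q = 5/8.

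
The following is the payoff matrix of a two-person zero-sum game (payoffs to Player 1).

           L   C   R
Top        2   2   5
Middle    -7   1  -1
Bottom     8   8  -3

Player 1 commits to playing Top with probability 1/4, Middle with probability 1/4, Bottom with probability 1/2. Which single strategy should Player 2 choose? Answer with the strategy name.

If Player 2 plays L, Player 1's expected payoff is (1/4)·2 + (1/4)·(-7) + (1/2)·8 = 11/4.
If Player 2 plays C, Player 1's expected payoff is (1/4)·2 + (1/4)·1 + (1/2)·8 = 19/4.
If Player 2 plays R, Player 1's expected payoff is (1/4)·5 + (1/4)·(-1) + (1/2)·(-3) = -1/2.
Player 2 minimizes Player 1's payoff; the smallest is -1/2, so the best response is R.

R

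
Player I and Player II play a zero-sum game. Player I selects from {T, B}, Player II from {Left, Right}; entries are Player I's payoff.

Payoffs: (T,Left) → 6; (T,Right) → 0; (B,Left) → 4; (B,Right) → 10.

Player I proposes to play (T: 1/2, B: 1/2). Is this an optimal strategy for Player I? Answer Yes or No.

Against Left this mix gives (1/2)·6 + (1/2)·4 = 5.
Against Right this mix gives (1/2)·0 + (1/2)·10 = 5.
All of Player II's active replies (Left, Right) yield 5, and no column does worse for Player I. The mix makes Player II indifferent and guarantees 5, so it is optimal.

Yes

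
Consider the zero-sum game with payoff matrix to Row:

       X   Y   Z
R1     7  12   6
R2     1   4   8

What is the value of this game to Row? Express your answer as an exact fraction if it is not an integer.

Row minima: R1 → 6, R2 → 1; maximin = 6.
Column maxima: X → 7, Y → 12, Z → 8; minimax = 7.
6 ≠ 7, so there is no saddle point; optimal play is mixed.
Y is strictly dominated by X (it gives Row strictly more in every row), so Column never plays it.
On the remaining 2×2 (R1, R2 vs X, Z):
Let Row play R1 with probability p. Expected payoff against X: 7p + 1(1−p) = 6p + 1; against Z: 6p + 8(1−p) = −2p + 8.
Setting these equal: 6p + 1 = −2p + 8 ⇒ 8p = 7 ⇒ p = 7/8, and the value is (6)·(7/8) + 1 = 25/4.
For Column: with q = P(X), equating R1's and R2's payoffs gives q + 6 = −7q + 8 ⇒ q = 1/4.

25/4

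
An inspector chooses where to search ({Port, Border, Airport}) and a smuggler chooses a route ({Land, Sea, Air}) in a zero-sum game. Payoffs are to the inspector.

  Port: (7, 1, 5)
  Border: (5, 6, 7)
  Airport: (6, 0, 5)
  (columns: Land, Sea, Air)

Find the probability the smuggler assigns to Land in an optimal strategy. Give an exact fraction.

5/7

Row minima: Port → 1, Border → 5, Airport → 0; maximin = 5.
Column maxima: Land → 7, Sea → 6, Air → 7; minimax = 6.
5 ≠ 6, so there is no saddle point; optimal play is mixed.
Air is strictly dominated by Sea (it gives the inspector strictly more in every row), so the smuggler never plays it.
With Air eliminated, Airport is strictly dominated by Port (Port gives the inspector strictly more in every remaining column), so the inspector never plays it.
On the remaining 2×2 (Port, Border vs Land, Sea):
Let the inspector play Port with probability p. Expected payoff against Land: 7p + 5(1−p) = 2p + 5; against Sea: 1p + 6(1−p) = −5p + 6.
Setting these equal: 2p + 5 = −5p + 6 ⇒ 7p = 1 ⇒ p = 1/7, and the value is (2)·(1/7) + 5 = 37/7.
For the smuggler: with q = P(Land), equating Port's and Border's payoffs gives 6q + 1 = −q + 6 ⇒ q = 5/7.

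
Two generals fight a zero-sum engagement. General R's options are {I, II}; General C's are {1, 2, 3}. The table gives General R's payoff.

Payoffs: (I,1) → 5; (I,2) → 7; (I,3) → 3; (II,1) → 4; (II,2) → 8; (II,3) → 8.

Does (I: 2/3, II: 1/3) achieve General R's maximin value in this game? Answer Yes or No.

Yes

Against 1 this mix gives (2/3)·5 + (1/3)·4 = 14/3.
Against 2 this mix gives (2/3)·7 + (1/3)·8 = 22/3.
Against 3 this mix gives (2/3)·3 + (1/3)·8 = 14/3.
All of General C's active replies (1, 3) yield 14/3, and no column does worse for General R. The mix makes General C indifferent and guarantees 14/3, so it is optimal.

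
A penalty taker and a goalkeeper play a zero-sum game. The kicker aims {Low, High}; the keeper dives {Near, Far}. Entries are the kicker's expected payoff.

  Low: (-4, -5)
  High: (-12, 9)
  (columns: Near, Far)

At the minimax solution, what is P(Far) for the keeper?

4/11

Row minima: Low → -5, High → -12; maximin = -5.
Column maxima: Near → -4, Far → 9; minimax = -4.
-5 ≠ -4, so there is no saddle point; optimal play is mixed.
Let the kicker play Low with probability p. Expected payoff against Near: (-4)p + (-12)(1−p) = 8p − 12; against Far: (-5)p + 9(1−p) = −14p + 9.
Setting these equal: 8p − 12 = −14p + 9 ⇒ 22p = 21 ⇒ p = 21/22, and the value is (8)·(21/22) − 12 = -48/11.
For the keeper: with q = P(Near), equating Low's and High's payoffs gives q − 5 = −21q + 9 ⇒ q = 7/11.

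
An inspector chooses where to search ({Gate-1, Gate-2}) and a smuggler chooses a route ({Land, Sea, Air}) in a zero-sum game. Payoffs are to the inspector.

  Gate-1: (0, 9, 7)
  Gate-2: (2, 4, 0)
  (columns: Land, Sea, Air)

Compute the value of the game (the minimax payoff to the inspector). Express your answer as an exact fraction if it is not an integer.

14/9

Row minima: Gate-1 → 0, Gate-2 → 0; maximin = 0.
Column maxima: Land → 2, Sea → 9, Air → 7; minimax = 2.
0 ≠ 2, so there is no saddle point; optimal play is mixed.
Sea is strictly dominated by Land (it gives the inspector strictly more in every row), so the smuggler never plays it.
On the remaining 2×2 (Gate-1, Gate-2 vs Land, Air):
Let the inspector play Gate-1 with probability p. Expected payoff against Land: 0p + 2(1−p) = −2p + 2; against Air: 7p + 0(1−p) = 7p.
Setting these equal: −2p + 2 = 7p ⇒ −9p = -2 ⇒ p = 2/9, and the value is (-2)·(2/9) + 2 = 14/9.
For the smuggler: with q = P(Land), equating Gate-1's and Gate-2's payoffs gives −7q + 7 = 2q ⇒ q = 7/9.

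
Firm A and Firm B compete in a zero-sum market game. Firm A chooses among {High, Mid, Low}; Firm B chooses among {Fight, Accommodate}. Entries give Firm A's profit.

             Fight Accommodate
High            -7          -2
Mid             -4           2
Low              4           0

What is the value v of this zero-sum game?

4/5

Row minima: High → -7, Mid → -4, Low → 0; maximin = 0.
Column maxima: Fight → 4, Accommodate → 2; minimax = 2.
0 ≠ 2, so there is no saddle point; optimal play is mixed.
High is strictly dominated by Mid, so Firm A never plays it.
On the remaining 2×2 (Mid, Low vs Fight, Accommodate):
Let Firm A play Mid with probability p. Expected payoff against Fight: (-4)p + 4(1−p) = −8p + 4; against Accommodate: 2p + 0(1−p) = 2p.
Setting these equal: −8p + 4 = 2p ⇒ −10p = -4 ⇒ p = 2/5, and the value is (-8)·(2/5) + 4 = 4/5.
For Firm B: with q = P(Fight), equating Mid's and Low's payoffs gives −6q + 2 = 4q ⇒ q = 1/5.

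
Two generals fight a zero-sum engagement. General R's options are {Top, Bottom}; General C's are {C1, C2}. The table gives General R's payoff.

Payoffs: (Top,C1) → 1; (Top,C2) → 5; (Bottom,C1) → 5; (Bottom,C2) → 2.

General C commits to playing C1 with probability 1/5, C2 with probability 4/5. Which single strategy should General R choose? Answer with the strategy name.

Top

Expected payoff of Top: (1/5)·1 + (4/5)·5 = 21/5.
Expected payoff of Bottom: (1/5)·5 + (4/5)·2 = 13/5.
The largest is 21/5, so General R's best response is Top.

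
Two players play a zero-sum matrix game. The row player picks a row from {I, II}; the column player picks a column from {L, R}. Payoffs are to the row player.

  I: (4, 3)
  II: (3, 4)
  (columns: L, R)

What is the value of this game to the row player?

Row minima: I → 3, II → 3; maximin = 3.
Column maxima: L → 4, R → 4; minimax = 4.
3 ≠ 4, so there is no saddle point; optimal play is mixed.
Let the row player play I with probability p. Expected payoff against L: 4p + 3(1−p) = p + 3; against R: 3p + 4(1−p) = −p + 4.
Setting these equal: p + 3 = −p + 4 ⇒ 2p = 1 ⇒ p = 1/2, and the value is (1)·(1/2) + 3 = 7/2.
For the column player: with q = P(L), equating I's and II's payoffs gives q + 3 = −q + 4 ⇒ q = 1/2.

7/2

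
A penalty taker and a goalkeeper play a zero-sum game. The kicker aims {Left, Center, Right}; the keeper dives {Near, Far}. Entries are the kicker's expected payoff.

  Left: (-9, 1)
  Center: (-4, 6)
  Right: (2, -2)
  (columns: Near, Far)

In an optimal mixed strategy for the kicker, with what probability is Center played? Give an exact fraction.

2/7

Row minima: Left → -9, Center → -4, Right → -2; maximin = -2.
Column maxima: Near → 2, Far → 6; minimax = 2.
-2 ≠ 2, so there is no saddle point; optimal play is mixed.
Left is strictly dominated by Center, so the kicker never plays it.
On the remaining 2×2 (Center, Right vs Near, Far):
Let the kicker play Center with probability p. Expected payoff against Near: (-4)p + 2(1−p) = −6p + 2; against Far: 6p + (-2)(1−p) = 8p − 2.
Setting these equal: −6p + 2 = 8p − 2 ⇒ −14p = -4 ⇒ p = 2/7, and the value is (-6)·(2/7) + 2 = 2/7.
For the keeper: with q = P(Near), equating Center's and Right's payoffs gives −10q + 6 = 4q − 2 ⇒ q = 4/7.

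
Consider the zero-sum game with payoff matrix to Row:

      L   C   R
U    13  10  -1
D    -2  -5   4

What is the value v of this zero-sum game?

7/4

Row minima: U → -1, D → -5; maximin = -1.
Column maxima: L → 13, C → 10, R → 4; minimax = 4.
-1 ≠ 4, so there is no saddle point; optimal play is mixed.
L is strictly dominated by C (it gives Row strictly more in every row), so Column never plays it.
On the remaining 2×2 (U, D vs C, R):
Let Row play U with probability p. Expected payoff against C: 10p + (-5)(1−p) = 15p − 5; against R: (-1)p + 4(1−p) = −5p + 4.
Setting these equal: 15p − 5 = −5p + 4 ⇒ 20p = 9 ⇒ p = 9/20, and the value is (15)·(9/20) − 5 = 7/4.
For Column: with q = P(C), equating U's and D's payoffs gives 11q − 1 = −9q + 4 ⇒ q = 1/4.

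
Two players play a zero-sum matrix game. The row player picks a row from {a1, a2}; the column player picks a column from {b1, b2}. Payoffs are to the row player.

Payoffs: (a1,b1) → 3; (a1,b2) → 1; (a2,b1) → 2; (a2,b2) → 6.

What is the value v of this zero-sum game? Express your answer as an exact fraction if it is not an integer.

8/3

Row minima: a1 → 1, a2 → 2; maximin = 2.
Column maxima: b1 → 3, b2 → 6; minimax = 3.
2 ≠ 3, so there is no saddle point; optimal play is mixed.
Let the row player play a1 with probability p. Expected payoff against b1: 3p + 2(1−p) = p + 2; against b2: 1p + 6(1−p) = −5p + 6.
Setting these equal: p + 2 = −5p + 6 ⇒ 6p = 4 ⇒ p = 2/3, and the value is (1)·(2/3) + 2 = 8/3.
For the column player: with q = P(b1), equating a1's and a2's payoffs gives 2q + 1 = −4q + 6 ⇒ q = 5/6.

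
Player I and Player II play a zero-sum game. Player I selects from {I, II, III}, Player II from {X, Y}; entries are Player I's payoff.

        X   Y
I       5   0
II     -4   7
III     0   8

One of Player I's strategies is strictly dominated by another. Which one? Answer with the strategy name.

II

III gives a strictly higher payoff than II against every column: 0 > -4, 8 > 7.
So II is strictly dominated and Player I never plays it.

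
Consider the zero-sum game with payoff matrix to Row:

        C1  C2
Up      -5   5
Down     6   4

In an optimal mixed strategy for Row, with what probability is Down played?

5/6

Row minima: Up → -5, Down → 4; maximin = 4.
Column maxima: C1 → 6, C2 → 5; minimax = 5.
4 ≠ 5, so there is no saddle point; optimal play is mixed.
Let Row play Up with probability p. Expected payoff against C1: (-5)p + 6(1−p) = −11p + 6; against C2: 5p + 4(1−p) = p + 4.
Setting these equal: −11p + 6 = p + 4 ⇒ −12p = -2 ⇒ p = 1/6, and the value is (-11)·(1/6) + 6 = 25/6.
For Column: with q = P(C1), equating Up's and Down's payoffs gives −10q + 5 = 2q + 4 ⇒ q = 1/12.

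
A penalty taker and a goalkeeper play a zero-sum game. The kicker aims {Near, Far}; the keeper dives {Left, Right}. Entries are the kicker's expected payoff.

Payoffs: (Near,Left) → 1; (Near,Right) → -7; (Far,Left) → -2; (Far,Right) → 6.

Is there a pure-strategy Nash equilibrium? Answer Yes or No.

No

Row minima: Near → -7, Far → -2; maximin = -2.
Column maxima: Left → 1, Right → 6; minimax = 1.
-2 ≠ 1, so no pure-strategy equilibrium exists.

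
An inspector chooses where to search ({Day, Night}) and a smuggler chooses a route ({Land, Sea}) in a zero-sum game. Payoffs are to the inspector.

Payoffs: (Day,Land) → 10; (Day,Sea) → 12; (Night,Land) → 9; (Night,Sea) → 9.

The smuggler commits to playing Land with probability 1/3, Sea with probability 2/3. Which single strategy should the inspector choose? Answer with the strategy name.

Expected payoff of Day: (1/3)·10 + (2/3)·12 = 34/3.
Expected payoff of Night: (1/3)·9 + (2/3)·9 = 9.
The largest is 34/3, so the inspector's best response is Day.

Day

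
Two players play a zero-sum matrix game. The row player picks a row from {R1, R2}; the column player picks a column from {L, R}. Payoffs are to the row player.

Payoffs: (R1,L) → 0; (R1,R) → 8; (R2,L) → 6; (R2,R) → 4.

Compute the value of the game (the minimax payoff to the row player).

Row minima: R1 → 0, R2 → 4; maximin = 4.
Column maxima: L → 6, R → 8; minimax = 6.
4 ≠ 6, so there is no saddle point; optimal play is mixed.
Let the row player play R1 with probability p. Expected payoff against L: 0p + 6(1−p) = −6p + 6; against R: 8p + 4(1−p) = 4p + 4.
Setting these equal: −6p + 6 = 4p + 4 ⇒ −10p = -2 ⇒ p = 1/5, and the value is (-6)·(1/5) + 6 = 24/5.
For the column player: with q = P(L), equating R1's and R2's payoffs gives −8q + 8 = 2q + 4 ⇒ q = 2/5.

24/5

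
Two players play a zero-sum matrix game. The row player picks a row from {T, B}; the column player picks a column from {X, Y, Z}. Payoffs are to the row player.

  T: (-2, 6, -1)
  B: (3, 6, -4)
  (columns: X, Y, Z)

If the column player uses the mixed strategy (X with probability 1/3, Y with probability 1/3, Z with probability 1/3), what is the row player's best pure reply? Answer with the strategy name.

B

Expected payoff of T: (1/3)·(-2) + (1/3)·6 + (1/3)·(-1) = 1.
Expected payoff of B: (1/3)·3 + (1/3)·6 + (1/3)·(-4) = 5/3.
The largest is 5/3, so the row player's best response is B.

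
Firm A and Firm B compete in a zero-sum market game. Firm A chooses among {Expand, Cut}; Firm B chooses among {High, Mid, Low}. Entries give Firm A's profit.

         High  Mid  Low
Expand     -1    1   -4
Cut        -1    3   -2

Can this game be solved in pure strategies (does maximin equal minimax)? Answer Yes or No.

Row minima: Expand → -4, Cut → -2; maximin = -2.
Column maxima: High → -1, Mid → 3, Low → -2; minimax = -2.
maximin = minimax = -2, so a saddle point exists.

Yes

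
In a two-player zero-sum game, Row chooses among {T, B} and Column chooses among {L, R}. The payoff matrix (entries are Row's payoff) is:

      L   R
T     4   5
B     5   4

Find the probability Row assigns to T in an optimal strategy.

Row minima: T → 4, B → 4; maximin = 4.
Column maxima: L → 5, R → 5; minimax = 5.
4 ≠ 5, so there is no saddle point; optimal play is mixed.
Let Row play T with probability p. Expected payoff against L: 4p + 5(1−p) = −p + 5; against R: 5p + 4(1−p) = p + 4.
Setting these equal: −p + 5 = p + 4 ⇒ −2p = -1 ⇒ p = 1/2, and the value is (-1)·(1/2) + 5 = 9/2.
For Column: with q = P(L), equating T's and B's payoffs gives −q + 5 = q + 4 ⇒ q = 1/2.

1/2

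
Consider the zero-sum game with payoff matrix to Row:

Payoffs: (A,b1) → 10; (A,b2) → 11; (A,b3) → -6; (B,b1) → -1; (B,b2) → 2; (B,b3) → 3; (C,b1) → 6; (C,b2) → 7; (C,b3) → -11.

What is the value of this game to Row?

Row minima: A → -6, B → -1, C → -11; maximin = -1.
Column maxima: b1 → 10, b2 → 11, b3 → 3; minimax = 3.
-1 ≠ 3, so there is no saddle point; optimal play is mixed.
C is strictly dominated by A, so Row never plays it.
b2 is strictly dominated by b1 (it gives Row strictly more in every row), so Column never plays it.
On the remaining 2×2 (A, B vs b1, b3):
Let Row play A with probability p. Expected payoff against b1: 10p + (-1)(1−p) = 11p − 1; against b3: (-6)p + 3(1−p) = −9p + 3.
Setting these equal: 11p − 1 = −9p + 3 ⇒ 20p = 4 ⇒ p = 1/5, and the value is (11)·(1/5) − 1 = 6/5.
For Column: with q = P(b1), equating A's and B's payoffs gives 16q − 6 = −4q + 3 ⇒ q = 9/20.

6/5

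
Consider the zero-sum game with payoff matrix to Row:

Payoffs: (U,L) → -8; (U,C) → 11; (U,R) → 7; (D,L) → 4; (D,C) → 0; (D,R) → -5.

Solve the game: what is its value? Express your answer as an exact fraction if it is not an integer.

Row minima: U → -8, D → -5; maximin = -5.
Column maxima: L → 4, C → 11, R → 7; minimax = 4.
-5 ≠ 4, so there is no saddle point; optimal play is mixed.
C is strictly dominated by R (it gives Row strictly more in every row), so Column never plays it.
On the remaining 2×2 (U, D vs L, R):
Let Row play U with probability p. Expected payoff against L: (-8)p + 4(1−p) = −12p + 4; against R: 7p + (-5)(1−p) = 12p − 5.
Setting these equal: −12p + 4 = 12p − 5 ⇒ −24p = -9 ⇒ p = 3/8, and the value is (-12)·(3/8) + 4 = -1/2.
For Column: with q = P(L), equating U's and D's payoffs gives −15q + 7 = 9q − 5 ⇒ q = 1/2.

-1/2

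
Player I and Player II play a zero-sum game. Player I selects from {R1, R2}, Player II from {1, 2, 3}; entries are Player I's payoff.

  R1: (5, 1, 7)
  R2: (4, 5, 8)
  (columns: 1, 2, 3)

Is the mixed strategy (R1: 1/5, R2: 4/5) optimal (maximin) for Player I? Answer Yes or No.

Yes

Against 1 this mix gives (1/5)·5 + (4/5)·4 = 21/5.
Against 2 this mix gives (1/5)·1 + (4/5)·5 = 21/5.
Against 3 this mix gives (1/5)·7 + (4/5)·8 = 39/5.
All of Player II's active replies (1, 2) yield 21/5, and no column does worse for Player I. The mix makes Player II indifferent and guarantees 21/5, so it is optimal.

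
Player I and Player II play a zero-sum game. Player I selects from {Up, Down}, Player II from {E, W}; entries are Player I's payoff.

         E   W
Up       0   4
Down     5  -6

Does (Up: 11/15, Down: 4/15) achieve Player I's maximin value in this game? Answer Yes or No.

Against E this mix gives (11/15)·0 + (4/15)·5 = 4/3.
Against W this mix gives (11/15)·4 + (4/15)·(-6) = 4/3.
All of Player II's active replies (E, W) yield 4/3, and no column does worse for Player I. The mix makes Player II indifferent and guarantees 4/3, so it is optimal.

Yes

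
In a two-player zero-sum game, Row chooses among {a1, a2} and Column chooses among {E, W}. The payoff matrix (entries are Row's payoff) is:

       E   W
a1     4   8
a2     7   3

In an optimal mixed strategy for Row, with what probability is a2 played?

Row minima: a1 → 4, a2 → 3; maximin = 4.
Column maxima: E → 7, W → 8; minimax = 7.
4 ≠ 7, so there is no saddle point; optimal play is mixed.
Let Row play a1 with probability p. Expected payoff against E: 4p + 7(1−p) = −3p + 7; against W: 8p + 3(1−p) = 5p + 3.
Setting these equal: −3p + 7 = 5p + 3 ⇒ −8p = -4 ⇒ p = 1/2, and the value is (-3)·(1/2) + 7 = 11/2.
For Column: with q = P(E), equating a1's and a2's payoffs gives −4q + 8 = 4q + 3 ⇒ q = 5/8.

1/2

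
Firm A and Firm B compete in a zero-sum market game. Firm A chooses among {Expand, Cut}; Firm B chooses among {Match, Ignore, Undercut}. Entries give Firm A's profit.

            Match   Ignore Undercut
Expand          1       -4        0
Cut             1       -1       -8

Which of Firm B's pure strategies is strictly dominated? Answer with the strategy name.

Match

Ignore holds Firm A's payoff strictly below Match in every row: -4 < 1, -1 < 1.
So Match is strictly dominated for Firm B.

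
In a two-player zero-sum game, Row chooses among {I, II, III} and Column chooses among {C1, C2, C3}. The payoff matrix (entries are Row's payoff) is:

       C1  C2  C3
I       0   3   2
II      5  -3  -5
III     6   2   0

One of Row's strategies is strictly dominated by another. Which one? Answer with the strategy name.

II

III gives a strictly higher payoff than II against every column: 6 > 5, 2 > -3, 0 > -5.
So II is strictly dominated and Row never plays it.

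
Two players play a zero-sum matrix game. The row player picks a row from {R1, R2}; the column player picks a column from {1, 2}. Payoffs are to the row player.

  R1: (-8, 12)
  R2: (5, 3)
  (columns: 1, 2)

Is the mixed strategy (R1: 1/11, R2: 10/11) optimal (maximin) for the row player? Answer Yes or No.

Yes

Against 1 this mix gives (1/11)·(-8) + (10/11)·5 = 42/11.
Against 2 this mix gives (1/11)·12 + (10/11)·3 = 42/11.
All of the column player's active replies (1, 2) yield 42/11, and no column does worse for the row player. The mix makes the column player indifferent and guarantees 42/11, so it is optimal.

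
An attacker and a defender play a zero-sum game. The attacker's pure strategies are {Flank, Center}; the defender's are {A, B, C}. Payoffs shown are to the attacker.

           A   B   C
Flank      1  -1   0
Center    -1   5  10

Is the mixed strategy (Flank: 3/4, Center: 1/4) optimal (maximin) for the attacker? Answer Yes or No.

Yes

Against A this mix gives (3/4)·1 + (1/4)·(-1) = 1/2.
Against B this mix gives (3/4)·(-1) + (1/4)·5 = 1/2.
Against C this mix gives (3/4)·0 + (1/4)·10 = 5/2.
All of the defender's active replies (A, B) yield 1/2, and no column does worse for the attacker. The mix makes the defender indifferent and guarantees 1/2, so it is optimal.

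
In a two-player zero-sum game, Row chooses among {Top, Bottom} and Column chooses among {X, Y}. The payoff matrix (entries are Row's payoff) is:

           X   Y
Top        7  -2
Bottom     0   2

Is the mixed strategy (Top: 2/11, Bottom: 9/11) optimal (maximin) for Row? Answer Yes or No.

Against X this mix gives (2/11)·7 + (9/11)·0 = 14/11.
Against Y this mix gives (2/11)·(-2) + (9/11)·2 = 14/11.
All of Column's active replies (X, Y) yield 14/11, and no column does worse for Row. The mix makes Column indifferent and guarantees 14/11, so it is optimal.

Yes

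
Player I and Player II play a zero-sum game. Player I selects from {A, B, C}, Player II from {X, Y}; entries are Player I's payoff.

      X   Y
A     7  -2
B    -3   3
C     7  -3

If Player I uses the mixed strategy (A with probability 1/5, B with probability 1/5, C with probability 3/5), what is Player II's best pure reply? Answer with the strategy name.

If Player II plays X, Player I's expected payoff is (1/5)·7 + (1/5)·(-3) + (3/5)·7 = 5.
If Player II plays Y, Player I's expected payoff is (1/5)·(-2) + (1/5)·3 + (3/5)·(-3) = -8/5.
Player II minimizes Player I's payoff; the smallest is -8/5, so the best response is Y.

Y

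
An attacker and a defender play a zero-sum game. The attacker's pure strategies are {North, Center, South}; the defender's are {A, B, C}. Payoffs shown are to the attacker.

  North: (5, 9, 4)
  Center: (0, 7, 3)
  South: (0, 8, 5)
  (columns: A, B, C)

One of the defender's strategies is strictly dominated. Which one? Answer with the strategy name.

A holds the attacker's payoff strictly below B in every row: 5 < 9, 0 < 7, 0 < 8.
So B is strictly dominated for the defender.

B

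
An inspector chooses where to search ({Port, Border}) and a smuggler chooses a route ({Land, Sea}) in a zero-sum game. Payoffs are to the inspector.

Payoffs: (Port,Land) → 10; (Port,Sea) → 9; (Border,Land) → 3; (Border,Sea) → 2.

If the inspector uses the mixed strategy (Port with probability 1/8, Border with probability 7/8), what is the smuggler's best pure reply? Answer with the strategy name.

Sea

If the smuggler plays Land, the inspector's expected payoff is (1/8)·10 + (7/8)·3 = 31/8.
If the smuggler plays Sea, the inspector's expected payoff is (1/8)·9 + (7/8)·2 = 23/8.
The smuggler minimizes the inspector's payoff; the smallest is 23/8, so the best response is Sea.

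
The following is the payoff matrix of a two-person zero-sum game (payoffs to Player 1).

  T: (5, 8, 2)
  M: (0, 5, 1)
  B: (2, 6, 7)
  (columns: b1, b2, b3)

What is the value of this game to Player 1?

Row minima: T → 2, M → 0, B → 2; maximin = 2.
Column maxima: b1 → 5, b2 → 8, b3 → 7; minimax = 5.
2 ≠ 5, so there is no saddle point; optimal play is mixed.
M is strictly dominated by T, so Player 1 never plays it.
b2 is strictly dominated by b1 (it gives Player 1 strictly more in every row), so Player 2 never plays it.
On the remaining 2×2 (T, B vs b1, b3):
Let Player 1 play T with probability p. Expected payoff against b1: 5p + 2(1−p) = 3p + 2; against b3: 2p + 7(1−p) = −5p + 7.
Setting these equal: 3p + 2 = −5p + 7 ⇒ 8p = 5 ⇒ p = 5/8, and the value is (3)·(5/8) + 2 = 31/8.
For Player 2: with q = P(b1), equating T's and B's payoffs gives 3q + 2 = −5q + 7 ⇒ q = 5/8.

31/8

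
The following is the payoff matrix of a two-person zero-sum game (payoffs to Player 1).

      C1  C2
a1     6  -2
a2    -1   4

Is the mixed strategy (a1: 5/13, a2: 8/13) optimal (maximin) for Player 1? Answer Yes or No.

Yes

Against C1 this mix gives (5/13)·6 + (8/13)·(-1) = 22/13.
Against C2 this mix gives (5/13)·(-2) + (8/13)·4 = 22/13.
All of Player 2's active replies (C1, C2) yield 22/13, and no column does worse for Player 1. The mix makes Player 2 indifferent and guarantees 22/13, so it is optimal.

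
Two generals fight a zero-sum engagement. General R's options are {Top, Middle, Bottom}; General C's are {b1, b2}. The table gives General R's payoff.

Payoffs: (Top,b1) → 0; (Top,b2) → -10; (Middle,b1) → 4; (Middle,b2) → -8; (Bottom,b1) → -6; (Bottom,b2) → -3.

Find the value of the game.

-4

Row minima: Top → -10, Middle → -8, Bottom → -6; maximin = -6.
Column maxima: b1 → 4, b2 → -3; minimax = -3.
-6 ≠ -3, so there is no saddle point; optimal play is mixed.
Top is strictly dominated by Middle, so General R never plays it.
On the remaining 2×2 (Middle, Bottom vs b1, b2):
Let General R play Middle with probability p. Expected payoff against b1: 4p + (-6)(1−p) = 10p − 6; against b2: (-8)p + (-3)(1−p) = −5p − 3.
Setting these equal: 10p − 6 = −5p − 3 ⇒ 15p = 3 ⇒ p = 1/5, and the value is (10)·(1/5) − 6 = -4.
For General C: with q = P(b1), equating Middle's and Bottom's payoffs gives 12q − 8 = −3q − 3 ⇒ q = 1/3.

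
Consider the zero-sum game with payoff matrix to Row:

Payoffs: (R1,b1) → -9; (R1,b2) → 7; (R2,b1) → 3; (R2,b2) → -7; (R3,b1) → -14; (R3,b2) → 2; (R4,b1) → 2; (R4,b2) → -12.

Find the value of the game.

-21/13

Row minima: R1 → -9, R2 → -7, R3 → -14, R4 → -12; maximin = -7.
Column maxima: b1 → 3, b2 → 7; minimax = 3.
-7 ≠ 3, so there is no saddle point; optimal play is mixed.
R3 is strictly dominated by R1, so Row never plays it.
R4 is strictly dominated by R2, so Row never plays it.
On the remaining 2×2 (R1, R2 vs b1, b2):
Let Row play R1 with probability p. Expected payoff against b1: (-9)p + 3(1−p) = −12p + 3; against b2: 7p + (-7)(1−p) = 14p − 7.
Setting these equal: −12p + 3 = 14p − 7 ⇒ −26p = -10 ⇒ p = 5/13, and the value is (-12)·(5/13) + 3 = -21/13.
For Column: with q = P(b1), equating R1's and R2's payoffs gives −16q + 7 = 10q − 7 ⇒ q = 7/13.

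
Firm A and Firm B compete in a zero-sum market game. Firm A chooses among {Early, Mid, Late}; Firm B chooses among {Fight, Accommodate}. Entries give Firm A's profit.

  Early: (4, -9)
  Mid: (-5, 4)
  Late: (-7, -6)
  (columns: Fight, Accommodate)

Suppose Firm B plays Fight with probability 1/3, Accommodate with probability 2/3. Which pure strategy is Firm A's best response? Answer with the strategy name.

Mid

Expected payoff of Early: (1/3)·4 + (2/3)·(-9) = -14/3.
Expected payoff of Mid: (1/3)·(-5) + (2/3)·4 = 1.
Expected payoff of Late: (1/3)·(-7) + (2/3)·(-6) = -19/3.
The largest is 1, so Firm A's best response is Mid.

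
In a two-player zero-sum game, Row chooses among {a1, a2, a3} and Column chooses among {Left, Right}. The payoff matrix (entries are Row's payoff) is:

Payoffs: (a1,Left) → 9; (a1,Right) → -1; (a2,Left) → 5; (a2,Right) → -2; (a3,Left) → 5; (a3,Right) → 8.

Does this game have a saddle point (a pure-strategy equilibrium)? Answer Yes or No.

Row minima: a1 → -1, a2 → -2, a3 → 5; maximin = 5.
Column maxima: Left → 9, Right → 8; minimax = 8.
5 ≠ 8, so no pure-strategy equilibrium exists.

No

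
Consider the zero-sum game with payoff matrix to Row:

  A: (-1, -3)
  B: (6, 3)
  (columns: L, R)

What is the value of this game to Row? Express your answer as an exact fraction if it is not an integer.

Row minima: A → -3, B → 3; maximin = 3.
Column maxima: L → 6, R → 3; minimax = 3.
Since maximin = minimax = 3, there is a saddle point and the value is 3.

3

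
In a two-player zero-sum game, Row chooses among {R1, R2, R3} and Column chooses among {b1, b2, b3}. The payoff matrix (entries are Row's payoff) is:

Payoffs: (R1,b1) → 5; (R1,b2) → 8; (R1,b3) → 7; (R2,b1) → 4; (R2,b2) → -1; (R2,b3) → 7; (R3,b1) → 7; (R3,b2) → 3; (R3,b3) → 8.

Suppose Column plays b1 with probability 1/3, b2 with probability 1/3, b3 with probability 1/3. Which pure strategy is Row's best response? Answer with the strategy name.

Expected payoff of R1: (1/3)·5 + (1/3)·8 + (1/3)·7 = 20/3.
Expected payoff of R2: (1/3)·4 + (1/3)·(-1) + (1/3)·7 = 10/3.
Expected payoff of R3: (1/3)·7 + (1/3)·3 + (1/3)·8 = 6.
The largest is 20/3, so Row's best response is R1.

R1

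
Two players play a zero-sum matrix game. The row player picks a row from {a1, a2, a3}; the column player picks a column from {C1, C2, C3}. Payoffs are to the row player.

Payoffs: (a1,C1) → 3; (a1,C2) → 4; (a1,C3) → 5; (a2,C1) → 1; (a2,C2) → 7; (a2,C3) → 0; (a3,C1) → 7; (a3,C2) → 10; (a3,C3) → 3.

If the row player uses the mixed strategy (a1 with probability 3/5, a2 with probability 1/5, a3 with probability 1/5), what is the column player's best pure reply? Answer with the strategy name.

If the column player plays C1, the row player's expected payoff is (3/5)·3 + (1/5)·1 + (1/5)·7 = 17/5.
If the column player plays C2, the row player's expected payoff is (3/5)·4 + (1/5)·7 + (1/5)·10 = 29/5.
If the column player plays C3, the row player's expected payoff is (3/5)·5 + (1/5)·0 + (1/5)·3 = 18/5.
The column player minimizes the row player's payoff; the smallest is 17/5, so the best response is C1.

C1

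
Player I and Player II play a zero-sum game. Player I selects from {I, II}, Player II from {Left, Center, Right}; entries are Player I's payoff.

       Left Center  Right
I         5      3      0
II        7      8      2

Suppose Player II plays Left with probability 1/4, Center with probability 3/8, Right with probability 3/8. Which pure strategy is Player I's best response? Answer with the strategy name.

II

Expected payoff of I: (1/4)·5 + (3/8)·3 + (3/8)·0 = 19/8.
Expected payoff of II: (1/4)·7 + (3/8)·8 + (3/8)·2 = 11/2.
The largest is 11/2, so Player I's best response is II.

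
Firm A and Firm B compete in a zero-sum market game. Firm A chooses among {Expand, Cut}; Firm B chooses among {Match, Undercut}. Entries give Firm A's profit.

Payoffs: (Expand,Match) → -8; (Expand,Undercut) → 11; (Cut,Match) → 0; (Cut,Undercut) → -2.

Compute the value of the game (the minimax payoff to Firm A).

Row minima: Expand → -8, Cut → -2; maximin = -2.
Column maxima: Match → 0, Undercut → 11; minimax = 0.
-2 ≠ 0, so there is no saddle point; optimal play is mixed.
Let Firm A play Expand with probability p. Expected payoff against Match: (-8)p + 0(1−p) = −8p; against Undercut: 11p + (-2)(1−p) = 13p − 2.
Setting these equal: −8p = 13p − 2 ⇒ −21p = -2 ⇒ p = 2/21, and the value is (-8)·(2/21) = -16/21.
For Firm B: with q = P(Match), equating Expand's and Cut's payoffs gives −19q + 11 = 2q − 2 ⇒ q = 13/21.

-16/21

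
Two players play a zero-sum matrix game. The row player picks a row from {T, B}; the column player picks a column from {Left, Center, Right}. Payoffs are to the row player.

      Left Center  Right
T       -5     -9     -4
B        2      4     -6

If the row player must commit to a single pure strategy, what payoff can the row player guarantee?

-6

Row minima: T → -9, B → -6.
The best of these is -6.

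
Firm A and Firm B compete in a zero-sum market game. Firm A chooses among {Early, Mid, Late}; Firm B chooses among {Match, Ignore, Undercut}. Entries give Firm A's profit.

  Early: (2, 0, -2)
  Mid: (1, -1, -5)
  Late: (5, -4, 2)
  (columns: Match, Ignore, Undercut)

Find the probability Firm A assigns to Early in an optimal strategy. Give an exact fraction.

3/4

Row minima: Early → -2, Mid → -5, Late → -4; maximin = -2.
Column maxima: Match → 5, Ignore → 0, Undercut → 2; minimax = 0.
-2 ≠ 0, so there is no saddle point; optimal play is mixed.
Mid is strictly dominated by Early, so Firm A never plays it.
Match is strictly dominated by Ignore (it gives Firm A strictly more in every row), so Firm B never plays it.
On the remaining 2×2 (Early, Late vs Ignore, Undercut):
Let Firm A play Early with probability p. Expected payoff against Ignore: 0p + (-4)(1−p) = 4p − 4; against Undercut: (-2)p + 2(1−p) = −4p + 2.
Setting these equal: 4p − 4 = −4p + 2 ⇒ 8p = 6 ⇒ p = 3/4, and the value is (4)·(3/4) − 4 = -1.
For Firm B: with q = P(Ignore), equating Early's and Late's payoffs gives 2q − 2 = −6q + 2 ⇒ q = 1/2.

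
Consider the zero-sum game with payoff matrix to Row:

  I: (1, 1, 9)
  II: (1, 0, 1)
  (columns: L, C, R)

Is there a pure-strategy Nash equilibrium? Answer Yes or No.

Yes

Row minima: I → 1, II → 0; maximin = 1.
Column maxima: L → 1, C → 1, R → 9; minimax = 1.
maximin = minimax = 1, so a saddle point exists.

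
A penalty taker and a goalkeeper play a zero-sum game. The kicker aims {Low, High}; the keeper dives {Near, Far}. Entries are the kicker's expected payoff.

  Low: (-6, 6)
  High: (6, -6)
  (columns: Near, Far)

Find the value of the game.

Row minima: Low → -6, High → -6; maximin = -6.
Column maxima: Near → 6, Far → 6; minimax = 6.
-6 ≠ 6, so there is no saddle point; optimal play is mixed.
Let the kicker play Low with probability p. Expected payoff against Near: (-6)p + 6(1−p) = −12p + 6; against Far: 6p + (-6)(1−p) = 12p − 6.
Setting these equal: −12p + 6 = 12p − 6 ⇒ −24p = -12 ⇒ p = 1/2, and the value is (-12)·(1/2) + 6 = 0.
For the keeper: with q = P(Near), equating Low's and High's payoffs gives −12q + 6 = 12q − 6 ⇒ q = 1/2.

0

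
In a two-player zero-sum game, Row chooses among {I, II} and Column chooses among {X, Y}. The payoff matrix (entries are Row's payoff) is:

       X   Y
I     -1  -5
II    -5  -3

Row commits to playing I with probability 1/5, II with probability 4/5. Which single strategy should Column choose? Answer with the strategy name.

If Column plays X, Row's expected payoff is (1/5)·(-1) + (4/5)·(-5) = -21/5.
If Column plays Y, Row's expected payoff is (1/5)·(-5) + (4/5)·(-3) = -17/5.
Column minimizes Row's payoff; the smallest is -21/5, so the best response is X.

X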